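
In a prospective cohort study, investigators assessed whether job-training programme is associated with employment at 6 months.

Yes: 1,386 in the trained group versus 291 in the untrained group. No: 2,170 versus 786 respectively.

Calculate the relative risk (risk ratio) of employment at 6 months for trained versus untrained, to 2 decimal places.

1.44

From the description: a = 1386, b = 2170, c = 291, d = 786.
Risk in exposed = 1386/3556 = 0.38976; risk in unexposed = 291/1077 = 0.27019.
RR = 0.38976 / 0.27019 = 1.44253
The risk among the exposed is 1.44 times that among the unexposed.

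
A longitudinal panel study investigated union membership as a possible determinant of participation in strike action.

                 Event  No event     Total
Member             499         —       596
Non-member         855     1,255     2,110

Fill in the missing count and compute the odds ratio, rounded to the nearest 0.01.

7.55

The missing cell is in the exposed row: 596 − 499 = 97.
So a = 499, b = 97, c = 855, d = 1255.
OR = (a·d)/(b·c) = (499 × 1255) / (97 × 855) = 626245 / 82935 = 7.55103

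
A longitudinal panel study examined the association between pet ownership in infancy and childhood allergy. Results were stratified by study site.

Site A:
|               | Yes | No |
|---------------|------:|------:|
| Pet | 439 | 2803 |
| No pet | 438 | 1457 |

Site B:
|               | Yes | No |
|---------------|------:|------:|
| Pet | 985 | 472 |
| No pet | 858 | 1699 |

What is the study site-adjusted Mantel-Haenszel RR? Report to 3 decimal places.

1.343

RR_MH = Σ(aᵢ·n₀ᵢ/nᵢ) / Σ(cᵢ·n₁ᵢ/nᵢ), with n₁ᵢ = aᵢ+bᵢ (exposed), n₀ᵢ = cᵢ+dᵢ (unexposed), nᵢ = n₁ᵢ+n₀ᵢ.
Stratum 1 (Site A): n₁ = 3242, n₀ = 1895, n = 5137; a·n₀/n = 439·1895/5137 = 161.9437; c·n₁/n = 438·3242/5137 = 276.4252
Stratum 2 (Site B): n₁ = 1457, n₀ = 2557, n = 4014; a·n₀/n = 985·2557/4014 = 627.4651; c·n₁/n = 858·1457/4014 = 311.4365
RR_MH = (161.9437 + 627.4651) / (276.4252 + 311.4365) = 789.4089 / 587.8616 = 1.34285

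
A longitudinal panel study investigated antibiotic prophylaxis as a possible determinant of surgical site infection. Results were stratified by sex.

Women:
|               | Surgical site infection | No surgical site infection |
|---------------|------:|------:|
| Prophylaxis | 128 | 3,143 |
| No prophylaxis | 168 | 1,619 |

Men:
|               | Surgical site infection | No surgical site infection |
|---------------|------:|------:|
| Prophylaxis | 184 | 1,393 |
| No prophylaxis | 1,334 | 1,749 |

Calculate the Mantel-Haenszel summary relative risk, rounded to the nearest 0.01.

RR_MH = Σ(aᵢ·n₀ᵢ/nᵢ) / Σ(cᵢ·n₁ᵢ/nᵢ), with n₁ᵢ = aᵢ+bᵢ (exposed), n₀ᵢ = cᵢ+dᵢ (unexposed), nᵢ = n₁ᵢ+n₀ᵢ.
Stratum 1 (Women): n₁ = 3271, n₀ = 1787, n = 5058; a·n₀/n = 128·1787/5058 = 45.2226; c·n₁/n = 168·3271/5058 = 108.6453
Stratum 2 (Men): n₁ = 1577, n₀ = 3083, n = 4660; a·n₀/n = 184·3083/4660 = 121.7322; c·n₁/n = 1334·1577/4660 = 451.4416
RR_MH = (45.2226 + 121.7322) / (108.6453 + 451.4416) = 166.9548 / 560.0869 = 0.29809

0.30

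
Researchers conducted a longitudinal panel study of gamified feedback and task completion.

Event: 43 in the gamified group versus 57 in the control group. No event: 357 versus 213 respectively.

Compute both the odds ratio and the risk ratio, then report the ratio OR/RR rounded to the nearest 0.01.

0.88

From the description: a = 43, b = 357, c = 57, d = 213.
OR = (43·213)/(357·57) = 9159/20349 = 0.45010
Risk in exposed = 43/400 = 0.10750; risk in unexposed = 57/270 = 0.21111; RR = 0.50921
OR/RR = 0.45010 / 0.50921 = 0.88391
The outcome is not rare, so the OR lies further from 1 than the RR.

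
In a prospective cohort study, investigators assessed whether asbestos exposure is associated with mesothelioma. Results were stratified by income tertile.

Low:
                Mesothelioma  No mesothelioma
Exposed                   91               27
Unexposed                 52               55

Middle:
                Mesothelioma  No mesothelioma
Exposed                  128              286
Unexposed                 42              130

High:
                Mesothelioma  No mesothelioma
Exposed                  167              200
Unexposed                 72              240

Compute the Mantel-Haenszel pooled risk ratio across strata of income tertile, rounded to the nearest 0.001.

RR_MH = Σ(aᵢ·n₀ᵢ/nᵢ) / Σ(cᵢ·n₁ᵢ/nᵢ), with n₁ᵢ = aᵢ+bᵢ (exposed), n₀ᵢ = cᵢ+dᵢ (unexposed), nᵢ = n₁ᵢ+n₀ᵢ.
Stratum 1 (Low): n₁ = 118, n₀ = 107, n = 225; a·n₀/n = 91·107/225 = 43.2756; c·n₁/n = 52·118/225 = 27.2711
Stratum 2 (Middle): n₁ = 414, n₀ = 172, n = 586; a·n₀/n = 128·172/586 = 37.5700; c·n₁/n = 42·414/586 = 29.6724
Stratum 3 (High): n₁ = 367, n₀ = 312, n = 679; a·n₀/n = 167·312/679 = 76.7364; c·n₁/n = 72·367/679 = 38.9161
RR_MH = (43.2756 + 37.5700 + 76.7364) / (27.2711 + 29.6724 + 38.9161) = 157.5819 / 95.8595 = 1.64388

1.644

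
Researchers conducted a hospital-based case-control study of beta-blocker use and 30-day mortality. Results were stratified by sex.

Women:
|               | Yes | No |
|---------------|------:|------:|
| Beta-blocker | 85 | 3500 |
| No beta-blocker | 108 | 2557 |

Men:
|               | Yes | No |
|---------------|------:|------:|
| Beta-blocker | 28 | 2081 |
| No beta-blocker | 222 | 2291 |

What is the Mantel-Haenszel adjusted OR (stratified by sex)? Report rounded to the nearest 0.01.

0.30

OR_MH = Σ(aᵢdᵢ/nᵢ) / Σ(bᵢcᵢ/nᵢ), where nᵢ is the stratum total.
Stratum 1 (Women): n = 6250; a·d/n = 85·2557/6250 = 34.7752; b·c/n = 3500·108/6250 = 60.4800
Stratum 2 (Men): n = 4622; a·d/n = 28·2291/4622 = 13.8788; b·c/n = 2081·222/4622 = 99.9528
OR_MH = (34.7752 + 13.8788) / (60.4800 + 99.9528) = 48.6540 / 160.4328 = 0.30327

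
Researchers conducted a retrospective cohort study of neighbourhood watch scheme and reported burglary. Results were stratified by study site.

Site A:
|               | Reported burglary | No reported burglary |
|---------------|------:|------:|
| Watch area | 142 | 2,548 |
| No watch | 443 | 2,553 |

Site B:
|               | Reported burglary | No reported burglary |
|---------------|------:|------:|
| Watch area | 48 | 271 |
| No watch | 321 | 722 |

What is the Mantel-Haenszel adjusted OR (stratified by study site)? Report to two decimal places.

0.34

OR_MH = Σ(aᵢdᵢ/nᵢ) / Σ(bᵢcᵢ/nᵢ), where nᵢ is the stratum total.
Stratum 1 (Site A): n = 5686; a·d/n = 142·2553/5686 = 63.7577; b·c/n = 2548·443/5686 = 198.5164
Stratum 2 (Site B): n = 1362; a·d/n = 48·722/1362 = 25.4449; b·c/n = 271·321/1362 = 63.8700
OR_MH = (63.7577 + 25.4449) / (198.5164 + 63.8700) = 89.2026 / 262.3864 = 0.33997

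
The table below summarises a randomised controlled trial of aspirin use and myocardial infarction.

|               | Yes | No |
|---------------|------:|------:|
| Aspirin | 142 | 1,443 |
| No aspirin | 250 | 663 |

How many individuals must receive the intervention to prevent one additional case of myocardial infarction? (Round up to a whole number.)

Risk in treated group = 142/1585 = 0.08959; risk in control = 250/913 = 0.27382.
Absolute risk reduction = 0.27382 − 0.08959 = 0.18423
NNT = 1 / ARR = 1 / 0.18423 = 5.428 → round up → 6

6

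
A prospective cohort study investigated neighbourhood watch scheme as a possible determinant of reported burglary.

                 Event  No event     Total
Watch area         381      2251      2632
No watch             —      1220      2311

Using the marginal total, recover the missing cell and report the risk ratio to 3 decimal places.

0.307

The missing cell is in the unexposed row: 2311 − 1220 = 1091.
So a = 381, b = 2251, c = 1091, d = 1220.
RR = [a/(a+b)] / [c/(c+d)] = (381/2632) / (1091/2311) = 0.14476/0.47209 = 0.30663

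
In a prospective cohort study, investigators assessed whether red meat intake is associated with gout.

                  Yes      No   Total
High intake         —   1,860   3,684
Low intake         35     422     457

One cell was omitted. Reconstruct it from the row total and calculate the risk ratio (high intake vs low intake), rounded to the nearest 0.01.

6.46

The missing cell is in the exposed row: 3684 − 1860 = 1824.
So a = 1824, b = 1860, c = 35, d = 422.
RR = [a/(a+b)] / [c/(c+d)] = (1824/3684) / (35/457) = 0.49511/0.07659 = 6.46477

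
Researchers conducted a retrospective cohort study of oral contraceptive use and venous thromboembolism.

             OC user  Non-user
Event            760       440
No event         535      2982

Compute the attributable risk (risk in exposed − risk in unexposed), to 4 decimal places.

0.4583

Reading the table with exposure as columns: a = 760 (OC user, case), b = 535 (OC user, non-case), c = 440 (Non-user, case), d = 2982.
Risk in exposed = 760/1295 = 0.586873; risk in unexposed = 440/3422 = 0.128580.
Risk difference = 0.586873 − 0.128580 = 0.458293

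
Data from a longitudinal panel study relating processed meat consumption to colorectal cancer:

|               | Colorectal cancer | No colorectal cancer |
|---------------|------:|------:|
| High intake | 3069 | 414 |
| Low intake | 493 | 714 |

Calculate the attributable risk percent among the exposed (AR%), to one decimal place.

53.6

Cells: a = 3069, b = 414, c = 493, d = 714.
Risk in exposed = 3069/3483 = 0.88114; risk in unexposed = 493/1207 = 0.40845.
RR = 0.88114/0.40845 = 2.15727
AR% = (RR − 1)/RR × 100 = (2.15727 − 1)/2.15727 × 100 = 53.6450%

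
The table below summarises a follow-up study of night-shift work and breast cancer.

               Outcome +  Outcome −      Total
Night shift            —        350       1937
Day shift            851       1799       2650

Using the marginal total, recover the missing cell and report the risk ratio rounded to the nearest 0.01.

The missing cell is in the exposed row: 1937 − 350 = 1587.
So a = 1587, b = 350, c = 851, d = 1799.
RR = [a/(a+b)] / [c/(c+d)] = (1587/1937) / (851/2650) = 0.81931/0.32113 = 2.55131

2.55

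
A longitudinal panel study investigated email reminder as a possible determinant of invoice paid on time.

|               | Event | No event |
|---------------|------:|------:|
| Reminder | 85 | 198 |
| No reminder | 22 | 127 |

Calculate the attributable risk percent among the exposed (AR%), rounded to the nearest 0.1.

50.8

Cells: a = 85, b = 198, c = 22, d = 127.
Risk in exposed = 85/283 = 0.30035; risk in unexposed = 22/149 = 0.14765.
RR = 0.30035/0.14765 = 2.03421
AR% = (RR − 1)/RR × 100 = (2.03421 − 1)/2.03421 × 100 = 50.8409%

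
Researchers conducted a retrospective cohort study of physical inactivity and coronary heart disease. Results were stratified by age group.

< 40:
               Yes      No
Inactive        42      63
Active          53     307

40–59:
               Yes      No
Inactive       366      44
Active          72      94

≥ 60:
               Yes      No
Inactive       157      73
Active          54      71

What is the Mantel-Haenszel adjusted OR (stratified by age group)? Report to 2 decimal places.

OR_MH = Σ(aᵢdᵢ/nᵢ) / Σ(bᵢcᵢ/nᵢ), where nᵢ is the stratum total.
Stratum 1 (< 40): n = 465; a·d/n = 42·307/465 = 27.7290; b·c/n = 63·53/465 = 7.1806
Stratum 2 (40–59): n = 576; a·d/n = 366·94/576 = 59.7292; b·c/n = 44·72/576 = 5.5000
Stratum 3 (≥ 60): n = 355; a·d/n = 157·71/355 = 31.4000; b·c/n = 73·54/355 = 11.1042
OR_MH = (27.7290 + 59.7292 + 31.4000) / (7.1806 + 5.5000 + 11.1042) = 118.8582 / 23.7849 = 4.99722

5.00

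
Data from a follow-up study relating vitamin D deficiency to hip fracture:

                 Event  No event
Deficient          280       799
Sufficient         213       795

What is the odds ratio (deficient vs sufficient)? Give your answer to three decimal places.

Cells: a = 280, b = 799, c = 213, d = 795.
OR = (a·d)/(b·c) = (280 × 795) / (799 × 213) = 222600 / 170187 = 1.30797
The odds of hip fracture are about 1.31 times as high in the deficient group.

1.308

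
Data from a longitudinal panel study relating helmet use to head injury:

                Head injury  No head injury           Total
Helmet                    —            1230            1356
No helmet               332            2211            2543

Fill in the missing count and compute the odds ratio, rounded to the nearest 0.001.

0.682

The missing cell is in the exposed row: 1356 − 1230 = 126.
So a = 126, b = 1230, c = 332, d = 2211.
OR = (a·d)/(b·c) = (126 × 2211) / (1230 × 332) = 278586 / 408360 = 0.68221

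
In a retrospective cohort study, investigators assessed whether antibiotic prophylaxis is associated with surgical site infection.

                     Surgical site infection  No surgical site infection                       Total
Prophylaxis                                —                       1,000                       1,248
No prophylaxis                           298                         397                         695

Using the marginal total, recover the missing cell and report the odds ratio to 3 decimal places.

0.330

The missing cell is in the exposed row: 1248 − 1000 = 248.
So a = 248, b = 1000, c = 298, d = 397.
OR = (a·d)/(b·c) = (248 × 397) / (1000 × 298) = 98456 / 298000 = 0.33039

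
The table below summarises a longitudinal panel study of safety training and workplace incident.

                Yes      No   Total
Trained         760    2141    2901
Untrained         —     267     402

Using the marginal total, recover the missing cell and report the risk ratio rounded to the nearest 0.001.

0.780

The missing cell is in the unexposed row: 402 − 267 = 135.
So a = 760, b = 2141, c = 135, d = 267.
RR = [a/(a+b)] / [c/(c+d)] = (760/2901) / (135/402) = 0.26198/0.33582 = 0.78011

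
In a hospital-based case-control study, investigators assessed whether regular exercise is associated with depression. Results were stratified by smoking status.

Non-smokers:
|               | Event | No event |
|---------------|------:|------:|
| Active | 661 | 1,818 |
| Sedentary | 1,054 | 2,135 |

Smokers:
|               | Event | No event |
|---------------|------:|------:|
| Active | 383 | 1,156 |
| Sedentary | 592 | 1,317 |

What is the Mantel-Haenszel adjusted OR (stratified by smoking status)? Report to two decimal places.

OR_MH = Σ(aᵢdᵢ/nᵢ) / Σ(bᵢcᵢ/nᵢ), where nᵢ is the stratum total.
Stratum 1 (Non-smokers): n = 5668; a·d/n = 661·2135/5668 = 248.9829; b·c/n = 1818·1054/5668 = 338.0685
Stratum 2 (Smokers): n = 3448; a·d/n = 383·1317/3448 = 146.2909; b·c/n = 1156·592/3448 = 198.4780
OR_MH = (248.9829 + 146.2909) / (338.0685 + 198.4780) = 395.2738 / 536.5464 = 0.73670

0.74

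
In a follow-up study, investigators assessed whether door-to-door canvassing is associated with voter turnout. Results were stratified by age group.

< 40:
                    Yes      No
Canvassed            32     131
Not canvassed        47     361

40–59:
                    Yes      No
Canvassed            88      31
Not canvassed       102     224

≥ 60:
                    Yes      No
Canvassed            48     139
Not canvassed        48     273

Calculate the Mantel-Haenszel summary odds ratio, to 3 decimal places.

2.912

OR_MH = Σ(aᵢdᵢ/nᵢ) / Σ(bᵢcᵢ/nᵢ), where nᵢ is the stratum total.
Stratum 1 (< 40): n = 571; a·d/n = 32·361/571 = 20.2312; b·c/n = 131·47/571 = 10.7828
Stratum 2 (40–59): n = 445; a·d/n = 88·224/445 = 44.2966; b·c/n = 31·102/445 = 7.1056
Stratum 3 (≥ 60): n = 508; a·d/n = 48·273/508 = 25.7953; b·c/n = 139·48/508 = 13.1339
OR_MH = (20.2312 + 44.2966 + 25.7953) / (10.7828 + 7.1056 + 13.1339) = 90.3231 / 31.0223 = 2.91155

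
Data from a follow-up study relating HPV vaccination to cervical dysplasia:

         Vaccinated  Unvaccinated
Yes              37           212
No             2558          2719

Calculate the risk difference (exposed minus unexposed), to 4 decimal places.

Reading the table with exposure as columns: a = 37 (Vaccinated, case), b = 2558 (Vaccinated, non-case), c = 212 (Unvaccinated, case), d = 2719.
Risk in exposed = 37/2595 = 0.014258; risk in unexposed = 212/2931 = 0.072330.
Risk difference = 0.014258 − 0.072330 = -0.058072

-0.0581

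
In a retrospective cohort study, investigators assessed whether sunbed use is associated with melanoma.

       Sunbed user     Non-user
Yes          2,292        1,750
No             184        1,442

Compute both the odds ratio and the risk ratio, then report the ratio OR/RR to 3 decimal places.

6.079

Reading the table with exposure as columns: a = 2292 (Sunbed user, case), b = 184 (Sunbed user, non-case), c = 1750 (Non-user, case), d = 1442.
OR = (2292·1442)/(184·1750) = 3305064/322000 = 10.26417
Risk in exposed = 2292/2476 = 0.92569; risk in unexposed = 1750/3192 = 0.54825; RR = 1.68845
OR/RR = 10.26417 / 1.68845 = 6.07904
The outcome is not rare, so the OR lies further from 1 than the RR.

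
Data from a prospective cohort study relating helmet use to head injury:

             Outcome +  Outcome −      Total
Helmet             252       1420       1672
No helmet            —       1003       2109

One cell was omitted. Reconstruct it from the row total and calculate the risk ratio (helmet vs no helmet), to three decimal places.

The missing cell is in the unexposed row: 2109 − 1003 = 1106.
So a = 252, b = 1420, c = 1106, d = 1003.
RR = [a/(a+b)] / [c/(c+d)] = (252/1672) / (1106/2109) = 0.15072/0.52442 = 0.28740

0.287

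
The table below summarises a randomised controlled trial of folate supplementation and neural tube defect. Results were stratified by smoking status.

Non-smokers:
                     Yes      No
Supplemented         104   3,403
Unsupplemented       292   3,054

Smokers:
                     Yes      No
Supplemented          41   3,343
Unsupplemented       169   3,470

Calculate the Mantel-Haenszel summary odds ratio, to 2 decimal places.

OR_MH = Σ(aᵢdᵢ/nᵢ) / Σ(bᵢcᵢ/nᵢ), where nᵢ is the stratum total.
Stratum 1 (Non-smokers): n = 6853; a·d/n = 104·3054/6853 = 46.3470; b·c/n = 3403·292/6853 = 144.9987
Stratum 2 (Smokers): n = 7023; a·d/n = 41·3470/7023 = 20.2577; b·c/n = 3343·169/7023 = 80.4453
OR_MH = (46.3470 + 20.2577) / (144.9987 + 80.4453) = 66.6047 / 225.4439 = 0.29544

0.30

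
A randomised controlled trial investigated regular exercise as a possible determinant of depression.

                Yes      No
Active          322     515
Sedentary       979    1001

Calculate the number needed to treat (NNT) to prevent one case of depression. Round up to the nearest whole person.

Risk in treated group = 322/837 = 0.38471; risk in control = 979/1980 = 0.49444.
Absolute risk reduction = 0.49444 − 0.38471 = 0.10974
NNT = 1 / ARR = 1 / 0.10974 = 9.113 → round up → 10

10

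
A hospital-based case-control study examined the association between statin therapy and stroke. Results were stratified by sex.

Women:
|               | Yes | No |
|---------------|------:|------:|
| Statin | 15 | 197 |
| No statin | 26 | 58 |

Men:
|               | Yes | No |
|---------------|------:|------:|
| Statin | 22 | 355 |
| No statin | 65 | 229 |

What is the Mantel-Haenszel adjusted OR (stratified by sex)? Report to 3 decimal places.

OR_MH = Σ(aᵢdᵢ/nᵢ) / Σ(bᵢcᵢ/nᵢ), where nᵢ is the stratum total.
Stratum 1 (Women): n = 296; a·d/n = 15·58/296 = 2.9392; b·c/n = 197·26/296 = 17.3041
Stratum 2 (Men): n = 671; a·d/n = 22·229/671 = 7.5082; b·c/n = 355·65/671 = 34.3890
OR_MH = (2.9392 + 7.5082) / (17.3041 + 34.3890) = 10.4474 / 51.6930 = 0.20210

0.202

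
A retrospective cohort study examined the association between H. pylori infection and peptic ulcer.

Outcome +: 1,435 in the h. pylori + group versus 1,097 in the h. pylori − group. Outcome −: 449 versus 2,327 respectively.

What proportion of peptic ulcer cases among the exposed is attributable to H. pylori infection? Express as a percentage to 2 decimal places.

From the description: a = 1435, b = 449, c = 1097, d = 2327.
Risk in exposed = 1435/1884 = 0.76168; risk in unexposed = 1097/3424 = 0.32039.
RR = 0.76168/0.32039 = 2.37738
AR% = (RR − 1)/RR × 100 = (2.37738 − 1)/2.37738 × 100 = 57.9368%

57.94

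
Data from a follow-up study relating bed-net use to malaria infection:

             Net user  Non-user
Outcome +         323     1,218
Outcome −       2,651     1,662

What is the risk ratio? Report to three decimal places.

0.257

Reading the table with exposure as columns: a = 323 (Net user, case), b = 2651 (Net user, non-case), c = 1218 (Non-user, case), d = 1662.
Risk in exposed = 323/2974 = 0.10861; risk in unexposed = 1218/2880 = 0.42292.
RR = 0.10861 / 0.42292 = 0.25681
The risk is 74% lower among the exposed than among the unexposed.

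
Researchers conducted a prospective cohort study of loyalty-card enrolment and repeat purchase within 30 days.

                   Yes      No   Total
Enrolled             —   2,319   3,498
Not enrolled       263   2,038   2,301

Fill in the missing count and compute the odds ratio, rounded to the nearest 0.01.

3.94

The missing cell is in the exposed row: 3498 − 2319 = 1179.
So a = 1179, b = 2319, c = 263, d = 2038.
OR = (a·d)/(b·c) = (1179 × 2038) / (2319 × 263) = 2402802 / 609897 = 3.93968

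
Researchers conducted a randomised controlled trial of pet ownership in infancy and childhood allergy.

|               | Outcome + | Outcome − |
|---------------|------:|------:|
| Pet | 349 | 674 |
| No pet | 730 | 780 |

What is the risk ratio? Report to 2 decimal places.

0.71

Cells: a = 349, b = 674, c = 730, d = 780.
Risk in exposed = 349/1023 = 0.34115; risk in unexposed = 730/1510 = 0.48344.
RR = 0.34115 / 0.48344 = 0.70567
The risk is 29% lower among the exposed than among the unexposed.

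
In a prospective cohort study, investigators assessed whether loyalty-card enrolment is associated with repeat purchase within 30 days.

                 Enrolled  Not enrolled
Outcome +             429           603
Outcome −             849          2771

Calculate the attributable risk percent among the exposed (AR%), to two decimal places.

46.76

Reading the table with exposure as columns: a = 429 (Enrolled, case), b = 849 (Enrolled, non-case), c = 603 (Not enrolled, case), d = 2771.
Risk in exposed = 429/1278 = 0.33568; risk in unexposed = 603/3374 = 0.17872.
RR = 0.33568/0.17872 = 1.87825
AR% = (RR − 1)/RR × 100 = (1.87825 − 1)/1.87825 × 100 = 46.7591%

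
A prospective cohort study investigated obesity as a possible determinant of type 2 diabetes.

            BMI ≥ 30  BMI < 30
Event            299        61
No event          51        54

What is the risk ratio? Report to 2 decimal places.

1.61

Reading the table with exposure as columns: a = 299 (BMI ≥ 30, case), b = 51 (BMI ≥ 30, non-case), c = 61 (BMI < 30, case), d = 54.
Risk in exposed = 299/350 = 0.85429; risk in unexposed = 61/115 = 0.53043.
RR = 0.85429 / 0.53043 = 1.61054
The risk among the exposed is 1.61 times that among the unexposed.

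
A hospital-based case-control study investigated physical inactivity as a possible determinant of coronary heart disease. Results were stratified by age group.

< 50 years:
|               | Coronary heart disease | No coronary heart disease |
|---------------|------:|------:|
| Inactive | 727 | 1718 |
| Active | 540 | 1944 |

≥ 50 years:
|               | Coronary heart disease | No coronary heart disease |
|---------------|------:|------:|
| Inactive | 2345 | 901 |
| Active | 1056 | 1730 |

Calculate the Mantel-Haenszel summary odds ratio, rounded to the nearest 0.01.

2.77

OR_MH = Σ(aᵢdᵢ/nᵢ) / Σ(bᵢcᵢ/nᵢ), where nᵢ is the stratum total.
Stratum 1 (< 50 years): n = 4929; a·d/n = 727·1944/4929 = 286.7292; b·c/n = 1718·540/4929 = 188.2167
Stratum 2 (≥ 50 years): n = 6032; a·d/n = 2345·1730/6032 = 672.5547; b·c/n = 901·1056/6032 = 157.7347
OR_MH = (286.7292 + 672.5547) / (188.2167 + 157.7347) = 959.2839 / 345.9514 = 2.77289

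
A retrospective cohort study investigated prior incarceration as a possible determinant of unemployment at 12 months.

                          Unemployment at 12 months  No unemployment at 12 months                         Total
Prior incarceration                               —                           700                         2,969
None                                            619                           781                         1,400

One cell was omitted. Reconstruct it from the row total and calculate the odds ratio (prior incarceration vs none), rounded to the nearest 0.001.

4.090

The missing cell is in the exposed row: 2969 − 700 = 2269.
So a = 2269, b = 700, c = 619, d = 781.
OR = (a·d)/(b·c) = (2269 × 781) / (700 × 619) = 1772089 / 433300 = 4.08975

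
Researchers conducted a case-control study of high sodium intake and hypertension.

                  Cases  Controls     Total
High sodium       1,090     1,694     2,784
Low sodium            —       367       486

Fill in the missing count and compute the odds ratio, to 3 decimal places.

1.984

The missing cell is in the unexposed row: 486 − 367 = 119.
So a = 1090, b = 1694, c = 119, d = 367.
OR = (a·d)/(b·c) = (1090 × 367) / (1694 × 119) = 400030 / 201586 = 1.98441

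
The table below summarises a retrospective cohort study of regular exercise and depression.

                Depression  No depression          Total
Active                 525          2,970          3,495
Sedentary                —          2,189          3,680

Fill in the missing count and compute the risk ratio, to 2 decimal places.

The missing cell is in the unexposed row: 3680 − 2189 = 1491.
So a = 525, b = 2970, c = 1491, d = 2189.
RR = [a/(a+b)] / [c/(c+d)] = (525/3495) / (1491/3680) = 0.15021/0.40516 = 0.37075

0.37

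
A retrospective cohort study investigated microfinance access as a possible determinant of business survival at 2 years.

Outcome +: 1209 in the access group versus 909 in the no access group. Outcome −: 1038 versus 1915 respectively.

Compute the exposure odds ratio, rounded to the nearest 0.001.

2.454

From the description: a = 1209, b = 1038, c = 909, d = 1915.
OR = (a·d)/(b·c) = (1209 × 1915) / (1038 × 909) = 2315235 / 943542 = 2.45377
The odds of business survival at 2 years are about 2.45 times as high in the access group.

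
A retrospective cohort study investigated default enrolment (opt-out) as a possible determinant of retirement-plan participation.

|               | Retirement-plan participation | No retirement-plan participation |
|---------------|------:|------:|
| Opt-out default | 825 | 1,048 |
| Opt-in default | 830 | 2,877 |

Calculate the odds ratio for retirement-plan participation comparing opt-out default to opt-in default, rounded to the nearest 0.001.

2.729

Cells: a = 825, b = 1048, c = 830, d = 2877.
OR = (a·d)/(b·c) = (825 × 2877) / (1048 × 830) = 2373525 / 869840 = 2.72869
The odds of retirement-plan participation are about 2.73 times as high in the opt-out default group.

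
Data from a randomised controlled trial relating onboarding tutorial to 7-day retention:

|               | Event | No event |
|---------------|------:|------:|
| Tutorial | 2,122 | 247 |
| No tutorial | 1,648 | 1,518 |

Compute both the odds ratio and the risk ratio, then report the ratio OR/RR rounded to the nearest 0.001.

Cells: a = 2122, b = 247, c = 1648, d = 1518.
OR = (2122·1518)/(247·1648) = 3221196/407056 = 7.91340
Risk in exposed = 2122/2369 = 0.89574; risk in unexposed = 1648/3166 = 0.52053; RR = 1.72081
OR/RR = 7.91340 / 1.72081 = 4.59864
The outcome is not rare, so the OR lies further from 1 than the RR.

4.599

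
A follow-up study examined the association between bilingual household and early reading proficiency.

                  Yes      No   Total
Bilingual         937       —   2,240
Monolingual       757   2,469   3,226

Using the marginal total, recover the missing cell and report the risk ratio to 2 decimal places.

1.78

The missing cell is in the exposed row: 2240 − 937 = 1303.
So a = 937, b = 1303, c = 757, d = 2469.
RR = [a/(a+b)] / [c/(c+d)] = (937/2240) / (757/3226) = 0.41830/0.23466 = 1.78263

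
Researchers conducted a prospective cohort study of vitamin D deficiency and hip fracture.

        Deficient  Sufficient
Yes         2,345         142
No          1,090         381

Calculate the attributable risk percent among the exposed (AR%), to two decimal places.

60.23

Reading the table with exposure as columns: a = 2345 (Deficient, case), b = 1090 (Deficient, non-case), c = 142 (Sufficient, case), d = 381.
Risk in exposed = 2345/3435 = 0.68268; risk in unexposed = 142/523 = 0.27151.
RR = 0.68268/0.27151 = 2.51437
AR% = (RR − 1)/RR × 100 = (2.51437 − 1)/2.51437 × 100 = 60.2286%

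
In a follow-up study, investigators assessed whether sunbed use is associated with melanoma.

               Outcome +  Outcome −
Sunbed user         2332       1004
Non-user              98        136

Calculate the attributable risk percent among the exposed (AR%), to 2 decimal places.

Cells: a = 2332, b = 1004, c = 98, d = 136.
Risk in exposed = 2332/3336 = 0.69904; risk in unexposed = 98/234 = 0.41880.
RR = 0.69904/0.41880 = 1.66914
AR% = (RR − 1)/RR × 100 = (1.66914 − 1)/1.66914 × 100 = 40.0888%

40.09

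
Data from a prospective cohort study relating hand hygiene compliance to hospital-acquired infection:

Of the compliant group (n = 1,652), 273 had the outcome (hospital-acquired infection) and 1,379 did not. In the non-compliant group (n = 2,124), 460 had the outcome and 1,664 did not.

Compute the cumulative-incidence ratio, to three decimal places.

From the description: a = 273, b = 1379, c = 460, d = 1664.
Risk in exposed = 273/1652 = 0.16525; risk in unexposed = 460/2124 = 0.21657.
RR = 0.16525 / 0.21657 = 0.76304
The risk is 24% lower among the exposed than among the unexposed.

0.763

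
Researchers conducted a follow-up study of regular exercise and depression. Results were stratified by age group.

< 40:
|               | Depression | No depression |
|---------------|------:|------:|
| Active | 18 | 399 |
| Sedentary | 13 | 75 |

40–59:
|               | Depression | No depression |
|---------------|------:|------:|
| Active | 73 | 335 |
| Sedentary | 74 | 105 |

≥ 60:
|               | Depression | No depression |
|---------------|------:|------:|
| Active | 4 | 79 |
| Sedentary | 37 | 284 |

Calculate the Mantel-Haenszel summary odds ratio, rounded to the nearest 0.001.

OR_MH = Σ(aᵢdᵢ/nᵢ) / Σ(bᵢcᵢ/nᵢ), where nᵢ is the stratum total.
Stratum 1 (< 40): n = 505; a·d/n = 18·75/505 = 2.6733; b·c/n = 399·13/505 = 10.2713
Stratum 2 (40–59): n = 587; a·d/n = 73·105/587 = 13.0579; b·c/n = 335·74/587 = 42.2317
Stratum 3 (≥ 60): n = 404; a·d/n = 4·284/404 = 2.8119; b·c/n = 79·37/404 = 7.2351
OR_MH = (2.6733 + 13.0579 + 2.8119) / (10.2713 + 42.2317 + 7.2351) = 18.5431 / 59.7381 = 0.31041

0.310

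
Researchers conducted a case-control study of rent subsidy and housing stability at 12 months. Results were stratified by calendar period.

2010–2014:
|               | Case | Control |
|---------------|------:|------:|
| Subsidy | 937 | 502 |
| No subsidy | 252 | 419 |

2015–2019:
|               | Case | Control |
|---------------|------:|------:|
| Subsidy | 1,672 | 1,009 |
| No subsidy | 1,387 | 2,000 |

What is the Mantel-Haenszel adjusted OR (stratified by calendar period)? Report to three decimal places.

2.537

OR_MH = Σ(aᵢdᵢ/nᵢ) / Σ(bᵢcᵢ/nᵢ), where nᵢ is the stratum total.
Stratum 1 (2010–2014): n = 2110; a·d/n = 937·419/2110 = 186.0678; b·c/n = 502·252/2110 = 59.9545
Stratum 2 (2015–2019): n = 6068; a·d/n = 1672·2000/6068 = 551.0877; b·c/n = 1009·1387/6068 = 230.6333
OR_MH = (186.0678 + 551.0877) / (59.9545 + 230.6333) = 737.1554 / 290.5878 = 2.53677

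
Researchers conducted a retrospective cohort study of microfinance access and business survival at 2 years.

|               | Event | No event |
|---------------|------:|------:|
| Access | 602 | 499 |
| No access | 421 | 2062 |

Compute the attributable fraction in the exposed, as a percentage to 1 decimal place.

Cells: a = 602, b = 499, c = 421, d = 2062.
Risk in exposed = 602/1101 = 0.54678; risk in unexposed = 421/2483 = 0.16955.
RR = 0.54678/0.16955 = 3.22481
AR% = (RR − 1)/RR × 100 = (3.22481 − 1)/3.22481 × 100 = 68.9904%

69.0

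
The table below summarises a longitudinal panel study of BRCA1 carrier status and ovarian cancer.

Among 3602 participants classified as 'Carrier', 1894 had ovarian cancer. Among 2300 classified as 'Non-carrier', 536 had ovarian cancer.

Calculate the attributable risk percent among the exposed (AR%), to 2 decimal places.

From the description: a = 1894, b = 1708, c = 536, d = 1764.
Risk in exposed = 1894/3602 = 0.52582; risk in unexposed = 536/2300 = 0.23304.
RR = 0.52582/0.23304 = 2.25631
AR% = (RR − 1)/RR × 100 = (2.25631 − 1)/2.25631 × 100 = 55.6799%

55.68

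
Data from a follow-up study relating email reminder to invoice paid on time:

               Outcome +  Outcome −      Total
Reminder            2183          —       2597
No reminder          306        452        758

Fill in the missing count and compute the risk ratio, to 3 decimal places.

2.082

The missing cell is in the exposed row: 2597 − 2183 = 414.
So a = 2183, b = 414, c = 306, d = 452.
RR = [a/(a+b)] / [c/(c+d)] = (2183/2597) / (306/758) = 0.84059/0.40369 = 2.08223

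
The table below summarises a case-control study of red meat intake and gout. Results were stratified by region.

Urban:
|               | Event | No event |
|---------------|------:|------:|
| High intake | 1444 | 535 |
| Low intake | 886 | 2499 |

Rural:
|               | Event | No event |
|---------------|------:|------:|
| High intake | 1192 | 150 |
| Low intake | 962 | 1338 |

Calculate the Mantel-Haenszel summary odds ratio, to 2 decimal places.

8.68

OR_MH = Σ(aᵢdᵢ/nᵢ) / Σ(bᵢcᵢ/nᵢ), where nᵢ is the stratum total.
Stratum 1 (Urban): n = 5364; a·d/n = 1444·2499/5364 = 672.7360; b·c/n = 535·886/5364 = 88.3688
Stratum 2 (Rural): n = 3642; a·d/n = 1192·1338/3642 = 437.9176; b·c/n = 150·962/3642 = 39.6211
OR_MH = (672.7360 + 437.9176) / (88.3688 + 39.6211) = 1110.6536 / 127.9898 = 8.67767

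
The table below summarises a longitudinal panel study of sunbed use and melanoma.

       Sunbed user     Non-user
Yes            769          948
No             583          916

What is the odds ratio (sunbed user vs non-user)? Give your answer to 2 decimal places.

Reading the table with exposure as columns: a = 769 (Sunbed user, case), b = 583 (Sunbed user, non-case), c = 948 (Non-user, case), d = 916.
OR = (a·d)/(b·c) = (769 × 916) / (583 × 948) = 704404 / 552684 = 1.27451
The odds of melanoma are about 1.27 times as high in the sunbed user group.

1.27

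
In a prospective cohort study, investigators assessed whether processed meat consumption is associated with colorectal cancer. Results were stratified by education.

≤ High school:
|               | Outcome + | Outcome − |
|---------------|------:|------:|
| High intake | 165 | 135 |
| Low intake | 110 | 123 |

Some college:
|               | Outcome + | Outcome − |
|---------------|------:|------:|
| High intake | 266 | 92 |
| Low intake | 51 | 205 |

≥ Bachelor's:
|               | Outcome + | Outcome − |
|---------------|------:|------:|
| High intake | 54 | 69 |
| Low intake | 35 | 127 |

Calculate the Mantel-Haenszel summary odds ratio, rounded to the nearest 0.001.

3.433

OR_MH = Σ(aᵢdᵢ/nᵢ) / Σ(bᵢcᵢ/nᵢ), where nᵢ is the stratum total.
Stratum 1 (≤ High school): n = 533; a·d/n = 165·123/533 = 38.0769; b·c/n = 135·110/533 = 27.8612
Stratum 2 (Some college): n = 614; a·d/n = 266·205/614 = 88.8111; b·c/n = 92·51/614 = 7.6417
Stratum 3 (≥ Bachelor's): n = 285; a·d/n = 54·127/285 = 24.0632; b·c/n = 69·35/285 = 8.4737
OR_MH = (38.0769 + 88.8111 + 24.0632) / (27.8612 + 7.6417 + 8.4737) = 150.9512 / 43.9765 = 3.43254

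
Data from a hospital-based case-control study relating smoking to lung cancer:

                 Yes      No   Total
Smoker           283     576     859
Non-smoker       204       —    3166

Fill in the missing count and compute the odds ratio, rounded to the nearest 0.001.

The missing cell is in the unexposed row: 3166 − 204 = 2962.
So a = 283, b = 576, c = 204, d = 2962.
OR = (a·d)/(b·c) = (283 × 2962) / (576 × 204) = 838246 / 117504 = 7.13377

7.134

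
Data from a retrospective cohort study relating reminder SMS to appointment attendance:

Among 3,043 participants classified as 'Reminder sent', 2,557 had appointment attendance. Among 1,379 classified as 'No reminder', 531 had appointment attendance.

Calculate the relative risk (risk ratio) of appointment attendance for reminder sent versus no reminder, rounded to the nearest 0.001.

2.182

From the description: a = 2557, b = 486, c = 531, d = 848.
Risk in exposed = 2557/3043 = 0.84029; risk in unexposed = 531/1379 = 0.38506.
RR = 0.84029 / 0.38506 = 2.18222
The risk among the exposed is 2.18 times that among the unexposed.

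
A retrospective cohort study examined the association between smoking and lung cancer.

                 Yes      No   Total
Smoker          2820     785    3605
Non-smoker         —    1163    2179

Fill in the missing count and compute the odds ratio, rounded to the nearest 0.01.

The missing cell is in the unexposed row: 2179 − 1163 = 1016.
So a = 2820, b = 785, c = 1016, d = 1163.
OR = (a·d)/(b·c) = (2820 × 1163) / (785 × 1016) = 3279660 / 797560 = 4.11212

4.11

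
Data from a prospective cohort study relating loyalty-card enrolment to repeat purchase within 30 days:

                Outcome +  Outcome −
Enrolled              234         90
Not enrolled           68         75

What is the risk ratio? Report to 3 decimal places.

1.519

Cells: a = 234, b = 90, c = 68, d = 75.
Risk in exposed = 234/324 = 0.72222; risk in unexposed = 68/143 = 0.47552.
RR = 0.72222 / 0.47552 = 1.51879
The risk among the exposed is 1.52 times that among the unexposed.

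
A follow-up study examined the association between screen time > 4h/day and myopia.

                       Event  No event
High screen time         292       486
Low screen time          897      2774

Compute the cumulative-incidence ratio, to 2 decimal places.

Cells: a = 292, b = 486, c = 897, d = 2774.
Risk in exposed = 292/778 = 0.37532; risk in unexposed = 897/3671 = 0.24435.
RR = 0.37532 / 0.24435 = 1.53601
The risk among the exposed is 1.54 times that among the unexposed.

1.54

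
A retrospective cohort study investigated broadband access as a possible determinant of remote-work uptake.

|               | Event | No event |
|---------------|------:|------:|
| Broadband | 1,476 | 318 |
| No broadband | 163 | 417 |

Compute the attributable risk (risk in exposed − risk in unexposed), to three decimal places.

0.542

Cells: a = 1476, b = 318, c = 163, d = 417.
Risk in exposed = 1476/1794 = 0.822742; risk in unexposed = 163/580 = 0.281034.
Risk difference = 0.822742 − 0.281034 = 0.541708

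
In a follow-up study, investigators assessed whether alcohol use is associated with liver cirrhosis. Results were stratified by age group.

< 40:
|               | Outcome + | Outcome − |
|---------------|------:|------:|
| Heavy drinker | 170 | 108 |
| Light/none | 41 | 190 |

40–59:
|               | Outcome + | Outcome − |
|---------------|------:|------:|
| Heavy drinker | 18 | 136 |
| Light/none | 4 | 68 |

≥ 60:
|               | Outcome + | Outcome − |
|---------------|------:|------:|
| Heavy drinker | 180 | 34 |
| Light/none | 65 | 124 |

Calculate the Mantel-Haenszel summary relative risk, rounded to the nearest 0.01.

2.81

RR_MH = Σ(aᵢ·n₀ᵢ/nᵢ) / Σ(cᵢ·n₁ᵢ/nᵢ), with n₁ᵢ = aᵢ+bᵢ (exposed), n₀ᵢ = cᵢ+dᵢ (unexposed), nᵢ = n₁ᵢ+n₀ᵢ.
Stratum 1 (< 40): n₁ = 278, n₀ = 231, n = 509; a·n₀/n = 170·231/509 = 77.1513; c·n₁/n = 41·278/509 = 22.3929
Stratum 2 (40–59): n₁ = 154, n₀ = 72, n = 226; a·n₀/n = 18·72/226 = 5.7345; c·n₁/n = 4·154/226 = 2.7257
Stratum 3 (≥ 60): n₁ = 214, n₀ = 189, n = 403; a·n₀/n = 180·189/403 = 84.4169; c·n₁/n = 65·214/403 = 34.5161
RR_MH = (77.1513 + 5.7345 + 84.4169) / (22.3929 + 2.7257 + 34.5161) = 167.3027 / 59.6347 = 2.80546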